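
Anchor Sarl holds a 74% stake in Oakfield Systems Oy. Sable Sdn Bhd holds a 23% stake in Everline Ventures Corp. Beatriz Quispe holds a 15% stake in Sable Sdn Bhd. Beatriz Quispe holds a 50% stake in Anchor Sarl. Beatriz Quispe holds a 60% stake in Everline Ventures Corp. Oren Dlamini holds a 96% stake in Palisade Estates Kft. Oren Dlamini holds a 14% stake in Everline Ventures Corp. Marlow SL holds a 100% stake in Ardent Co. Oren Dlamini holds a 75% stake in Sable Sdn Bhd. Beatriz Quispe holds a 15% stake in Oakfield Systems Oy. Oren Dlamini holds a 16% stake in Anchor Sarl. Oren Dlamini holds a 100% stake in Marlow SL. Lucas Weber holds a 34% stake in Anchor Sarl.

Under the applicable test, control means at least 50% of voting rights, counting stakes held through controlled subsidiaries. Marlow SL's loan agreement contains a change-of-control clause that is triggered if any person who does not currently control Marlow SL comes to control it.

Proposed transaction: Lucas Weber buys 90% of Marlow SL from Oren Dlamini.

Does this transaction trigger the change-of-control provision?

Yes

The purchase adds only to Lucas's holdings (Oren's stake shrinks), so Lucas is the only person who could newly come to control Marlow.
Lucas's largest direct stake is 34% in Anchor, which does not meet the threshold, so Lucas controls no company.
Neither Lucas nor any entity Lucas controls holds any voting interest in Marlow.
So before the transaction, Lucas does not control Marlow.
After the purchase, Lucas holds 90% of Marlow directly, and Oren's stake falls to 10%.
Lucas holds 90% of Marlow, so Lucas controls Marlow.
Lucas did not control Marlow before and does after, so the clause is triggered.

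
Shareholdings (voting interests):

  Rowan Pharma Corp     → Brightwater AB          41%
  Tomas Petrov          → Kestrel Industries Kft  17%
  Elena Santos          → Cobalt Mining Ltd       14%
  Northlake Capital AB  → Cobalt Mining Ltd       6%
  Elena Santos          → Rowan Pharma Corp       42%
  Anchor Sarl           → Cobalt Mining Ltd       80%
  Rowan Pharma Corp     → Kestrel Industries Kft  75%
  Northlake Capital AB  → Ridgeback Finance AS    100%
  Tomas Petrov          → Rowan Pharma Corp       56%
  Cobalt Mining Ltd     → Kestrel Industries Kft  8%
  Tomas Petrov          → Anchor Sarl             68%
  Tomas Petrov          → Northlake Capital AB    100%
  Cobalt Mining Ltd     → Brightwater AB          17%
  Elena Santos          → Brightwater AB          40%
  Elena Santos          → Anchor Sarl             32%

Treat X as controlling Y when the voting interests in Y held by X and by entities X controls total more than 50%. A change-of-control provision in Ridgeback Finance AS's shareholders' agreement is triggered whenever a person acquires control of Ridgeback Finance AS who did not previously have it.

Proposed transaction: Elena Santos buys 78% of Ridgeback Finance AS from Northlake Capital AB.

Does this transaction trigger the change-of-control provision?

The purchase adds only to Elena's holdings (Northlake's stake shrinks), so Elena is the only person who could newly come to control Ridgeback.
Elena's largest direct stake is 42% in Rowan, which does not meet the threshold, so Elena controls no company.
Neither Elena nor any entity Elena controls holds any voting interest in Ridgeback.
So before the transaction, Elena does not control Ridgeback.
After the purchase, Elena holds 78% of Ridgeback directly, and Northlake's stake falls to 22%.
Elena holds 78% of Ridgeback, so Elena controls Ridgeback.
Elena did not control Ridgeback before and does after, so the clause is triggered.

Yes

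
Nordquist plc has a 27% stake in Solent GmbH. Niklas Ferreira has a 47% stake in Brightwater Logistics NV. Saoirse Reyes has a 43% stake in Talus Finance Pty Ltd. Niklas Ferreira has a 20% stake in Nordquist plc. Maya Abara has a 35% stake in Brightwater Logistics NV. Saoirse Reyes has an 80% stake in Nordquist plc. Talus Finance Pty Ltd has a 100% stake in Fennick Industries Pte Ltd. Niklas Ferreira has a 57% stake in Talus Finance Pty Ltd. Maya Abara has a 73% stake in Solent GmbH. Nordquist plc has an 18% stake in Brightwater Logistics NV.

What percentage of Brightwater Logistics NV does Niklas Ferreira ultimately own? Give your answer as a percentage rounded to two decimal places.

Niklas reaches Brightwater along 2 paths.
Via Nordquist: 20% × 18% = 3.6%.
Direct stake: 47% = 47%.
Total: 3.6% + 47% = 50.6%.
Rounded: 50.60%.

50.60%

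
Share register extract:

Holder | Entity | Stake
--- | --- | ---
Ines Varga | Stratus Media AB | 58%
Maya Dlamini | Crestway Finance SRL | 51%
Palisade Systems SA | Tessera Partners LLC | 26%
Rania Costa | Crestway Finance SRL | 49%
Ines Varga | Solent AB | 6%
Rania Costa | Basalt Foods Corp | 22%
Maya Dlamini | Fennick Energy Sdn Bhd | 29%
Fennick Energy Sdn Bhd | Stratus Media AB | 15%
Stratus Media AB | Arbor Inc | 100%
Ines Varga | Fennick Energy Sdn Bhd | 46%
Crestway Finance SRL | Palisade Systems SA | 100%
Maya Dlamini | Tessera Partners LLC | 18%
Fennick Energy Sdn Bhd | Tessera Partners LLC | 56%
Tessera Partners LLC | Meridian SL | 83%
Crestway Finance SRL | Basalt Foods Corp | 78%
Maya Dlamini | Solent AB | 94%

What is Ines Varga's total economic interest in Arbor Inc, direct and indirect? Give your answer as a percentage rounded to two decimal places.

Ines reaches Arbor along 2 paths.
Via Stratus: 58% × 100% = 58%.
Via Fennick → Stratus: 46% × 15% × 100% = 6.9%.
Total: 58% + 6.9% = 64.9%.
Rounded: 64.90%.

64.90%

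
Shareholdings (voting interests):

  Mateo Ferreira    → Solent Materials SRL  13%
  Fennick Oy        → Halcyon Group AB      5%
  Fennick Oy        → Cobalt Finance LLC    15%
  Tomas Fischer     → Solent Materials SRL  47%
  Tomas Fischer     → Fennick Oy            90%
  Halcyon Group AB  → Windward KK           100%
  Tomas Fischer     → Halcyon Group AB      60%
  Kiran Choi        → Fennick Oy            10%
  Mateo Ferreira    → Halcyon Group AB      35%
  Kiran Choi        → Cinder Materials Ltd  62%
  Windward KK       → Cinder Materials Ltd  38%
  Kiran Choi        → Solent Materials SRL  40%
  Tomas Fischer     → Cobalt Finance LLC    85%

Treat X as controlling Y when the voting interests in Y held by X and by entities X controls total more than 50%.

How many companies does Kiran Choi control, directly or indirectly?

Kiran holds 62% of Cinder, so Kiran controls Cinder.
No other company's threshold is met.
Kiran controls 1 company.

1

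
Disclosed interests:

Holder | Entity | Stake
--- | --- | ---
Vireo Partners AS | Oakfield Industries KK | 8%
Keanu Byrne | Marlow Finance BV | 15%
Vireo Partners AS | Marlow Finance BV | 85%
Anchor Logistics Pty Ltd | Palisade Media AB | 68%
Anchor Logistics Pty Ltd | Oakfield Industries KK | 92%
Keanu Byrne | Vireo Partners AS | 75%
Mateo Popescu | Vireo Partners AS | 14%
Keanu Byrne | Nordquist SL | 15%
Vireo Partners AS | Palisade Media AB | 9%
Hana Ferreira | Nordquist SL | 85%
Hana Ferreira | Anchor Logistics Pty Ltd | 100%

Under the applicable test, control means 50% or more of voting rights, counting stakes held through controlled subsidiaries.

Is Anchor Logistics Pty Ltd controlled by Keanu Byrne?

Keanu holds 75% of Vireo, so Keanu controls Vireo.
Vireo and Keanu together hold 85% + 15% = 100% of Marlow, so Keanu controls Marlow.
Neither Keanu nor any entity Keanu controls holds any voting interest in Anchor.
So Keanu does not control Anchor.

No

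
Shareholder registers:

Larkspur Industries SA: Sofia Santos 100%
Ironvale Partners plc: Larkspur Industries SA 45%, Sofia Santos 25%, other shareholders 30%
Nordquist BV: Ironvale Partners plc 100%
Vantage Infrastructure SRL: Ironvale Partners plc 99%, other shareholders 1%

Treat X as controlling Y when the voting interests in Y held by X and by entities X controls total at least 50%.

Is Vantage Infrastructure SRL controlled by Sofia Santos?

Yes

Sofia holds 100% of Larkspur, so Sofia controls Larkspur.
Larkspur and Sofia together hold 45% + 25% = 70% of Ironvale, so Sofia controls Ironvale.
Ironvale holds 99% of Vantage, so Sofia controls Vantage.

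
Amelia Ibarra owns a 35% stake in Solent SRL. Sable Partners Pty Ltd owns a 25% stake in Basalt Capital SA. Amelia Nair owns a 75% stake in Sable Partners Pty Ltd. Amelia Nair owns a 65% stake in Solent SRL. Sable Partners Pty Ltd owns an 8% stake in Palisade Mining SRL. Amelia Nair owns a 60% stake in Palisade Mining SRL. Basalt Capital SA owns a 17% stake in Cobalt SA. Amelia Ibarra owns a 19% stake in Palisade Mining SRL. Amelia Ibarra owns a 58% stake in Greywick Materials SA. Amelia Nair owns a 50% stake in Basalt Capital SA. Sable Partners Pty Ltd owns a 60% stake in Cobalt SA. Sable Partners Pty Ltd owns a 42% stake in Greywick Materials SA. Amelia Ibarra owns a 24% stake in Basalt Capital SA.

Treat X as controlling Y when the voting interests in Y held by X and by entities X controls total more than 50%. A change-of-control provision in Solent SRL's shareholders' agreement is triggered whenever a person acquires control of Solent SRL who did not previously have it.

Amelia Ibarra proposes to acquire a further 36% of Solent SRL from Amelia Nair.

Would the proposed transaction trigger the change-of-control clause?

The purchase adds only to Amelia Ibarra's holdings (Amelia Nair's stake shrinks), so Amelia Ibarra is the only person who could newly come to control Solent.
Amelia Ibarra holds 58% of Greywick, so Amelia Ibarra controls Greywick.
In Solent, Amelia Ibarra's side holds only 35%, not > 50%.
So before the transaction, Amelia Ibarra does not control Solent.
After the purchase, Amelia Ibarra's direct stake in Solent rises to 35% + 36% = 71%, and Amelia Nair's stake falls to 29%.
Amelia Ibarra holds 71% of Solent, so Amelia Ibarra controls Solent.
Amelia Ibarra did not control Solent before and does after, so the clause is triggered.

Yes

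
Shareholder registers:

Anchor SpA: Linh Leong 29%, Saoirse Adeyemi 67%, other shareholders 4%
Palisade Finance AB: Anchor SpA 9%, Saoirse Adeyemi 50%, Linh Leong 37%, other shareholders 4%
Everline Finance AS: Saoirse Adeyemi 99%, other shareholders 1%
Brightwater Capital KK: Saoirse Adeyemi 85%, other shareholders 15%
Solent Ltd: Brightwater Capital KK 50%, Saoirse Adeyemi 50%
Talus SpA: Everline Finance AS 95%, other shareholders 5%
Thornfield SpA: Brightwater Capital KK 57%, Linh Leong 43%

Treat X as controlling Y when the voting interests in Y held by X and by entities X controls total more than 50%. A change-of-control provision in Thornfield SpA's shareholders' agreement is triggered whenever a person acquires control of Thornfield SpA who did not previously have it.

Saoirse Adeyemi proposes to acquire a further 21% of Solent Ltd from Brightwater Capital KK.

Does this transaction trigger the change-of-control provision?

No

The purchase adds only to Saoirse's holdings (Brightwater's stake shrinks), so Saoirse is the only person who could newly come to control Thornfield.
Saoirse holds 85% of Brightwater, so Saoirse controls Brightwater.
Brightwater holds 57% of Thornfield, so Saoirse controls Thornfield.
So Saoirse already controls Thornfield before the transaction.
After the purchase, Saoirse's direct stake in Solent rises to 50% + 21% = 71%, and Brightwater's stake falls to 29%.
Saoirse controlled Thornfield already, so this is not a new person acquiring control; every other person's position is unchanged or reduced.
No new person acquires control, so the clause is not triggered.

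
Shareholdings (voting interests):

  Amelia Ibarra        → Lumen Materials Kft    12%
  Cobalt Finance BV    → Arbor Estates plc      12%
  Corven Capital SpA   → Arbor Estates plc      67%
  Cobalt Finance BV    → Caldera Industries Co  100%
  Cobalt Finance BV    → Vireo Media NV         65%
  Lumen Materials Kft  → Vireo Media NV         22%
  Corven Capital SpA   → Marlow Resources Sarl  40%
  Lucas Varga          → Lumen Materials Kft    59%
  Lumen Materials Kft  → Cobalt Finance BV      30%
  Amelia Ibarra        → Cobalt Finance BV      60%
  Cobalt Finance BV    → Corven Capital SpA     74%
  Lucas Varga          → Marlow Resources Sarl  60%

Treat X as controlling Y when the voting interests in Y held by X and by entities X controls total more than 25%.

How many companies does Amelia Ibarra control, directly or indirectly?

Amelia holds 60% of Cobalt, so Amelia controls Cobalt.
Cobalt holds 65% of Vireo, so Amelia controls Vireo.
Cobalt holds 74% of Corven, so Amelia controls Corven.
Corven holds 40% of Marlow, so Amelia controls Marlow.
Corven and Cobalt together hold 67% + 12% = 79% of Arbor, so Amelia controls Arbor.
Cobalt holds 100% of Caldera, so Amelia controls Caldera.
No other company's threshold is met.
Amelia controls 6 companies.

6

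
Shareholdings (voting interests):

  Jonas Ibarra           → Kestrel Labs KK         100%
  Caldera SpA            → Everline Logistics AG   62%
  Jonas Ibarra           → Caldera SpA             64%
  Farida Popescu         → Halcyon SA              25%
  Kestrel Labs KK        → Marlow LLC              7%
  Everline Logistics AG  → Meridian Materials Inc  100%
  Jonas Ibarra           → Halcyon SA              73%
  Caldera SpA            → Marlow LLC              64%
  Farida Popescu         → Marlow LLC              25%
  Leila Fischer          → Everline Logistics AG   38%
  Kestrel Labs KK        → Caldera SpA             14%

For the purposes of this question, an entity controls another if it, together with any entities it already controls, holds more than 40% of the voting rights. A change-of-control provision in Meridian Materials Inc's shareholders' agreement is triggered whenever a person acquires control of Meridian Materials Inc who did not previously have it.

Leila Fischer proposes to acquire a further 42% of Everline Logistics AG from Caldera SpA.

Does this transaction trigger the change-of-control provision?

Yes

The purchase adds only to Leila's holdings (Caldera's stake shrinks), so Leila is the only person who could newly come to control Meridian.
Leila's largest direct stake is 38% in Everline, which does not meet the threshold, so Leila controls no company.
Neither Leila nor any entity Leila controls holds any voting interest in Meridian.
So before the transaction, Leila does not control Meridian.
After the purchase, Leila's direct stake in Everline rises to 38% + 42% = 80%, and Caldera's stake falls to 20%.
Leila holds 80% of Everline, so Leila controls Everline.
Everline holds 100% of Meridian, so Leila controls Meridian.
Leila did not control Meridian before and does after, so the clause is triggered.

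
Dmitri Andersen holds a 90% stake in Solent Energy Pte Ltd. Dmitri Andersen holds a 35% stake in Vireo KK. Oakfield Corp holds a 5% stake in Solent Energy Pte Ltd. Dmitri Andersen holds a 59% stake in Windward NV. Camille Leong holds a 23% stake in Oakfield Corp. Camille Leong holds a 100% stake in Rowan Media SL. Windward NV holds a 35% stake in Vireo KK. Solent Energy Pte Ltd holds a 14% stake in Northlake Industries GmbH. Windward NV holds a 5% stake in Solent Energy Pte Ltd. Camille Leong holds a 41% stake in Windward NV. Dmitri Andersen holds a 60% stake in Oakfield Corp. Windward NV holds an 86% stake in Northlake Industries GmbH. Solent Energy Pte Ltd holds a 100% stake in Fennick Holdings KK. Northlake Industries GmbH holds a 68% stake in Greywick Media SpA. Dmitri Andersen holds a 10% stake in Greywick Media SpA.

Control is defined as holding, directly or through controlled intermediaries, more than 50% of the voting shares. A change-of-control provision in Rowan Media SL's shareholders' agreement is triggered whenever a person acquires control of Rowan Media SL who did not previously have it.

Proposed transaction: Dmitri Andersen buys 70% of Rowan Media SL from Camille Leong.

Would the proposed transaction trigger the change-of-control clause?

Yes

The purchase adds only to Dmitri's holdings (Camille's stake shrinks), so Dmitri is the only person who could newly come to control Rowan.
Dmitri holds 59% of Windward, so Dmitri controls Windward.
Dmitri holds 60% of Oakfield, so Dmitri controls Oakfield.
Windward and Dmitri together hold 35% + 35% = 70% of Vireo, so Dmitri controls Vireo.
Dmitri and Windward and Oakfield together hold 90% + 5% + 5% = 100% of Solent, so Dmitri controls Solent.
Solent and Windward together hold 14% + 86% = 100% of Northlake, so Dmitri controls Northlake.
Dmitri and Northlake together hold 10% + 68% = 78% of Greywick, so Dmitri controls Greywick.
Solent holds 100% of Fennick, so Dmitri controls Fennick.
Neither Dmitri nor any entity Dmitri controls holds any voting interest in Rowan.
So before the transaction, Dmitri does not control Rowan.
After the purchase, Dmitri holds 70% of Rowan directly, and Camille's stake falls to 30%.
Dmitri holds 70% of Rowan, so Dmitri controls Rowan.
Dmitri did not control Rowan before and does after, so the clause is triggered.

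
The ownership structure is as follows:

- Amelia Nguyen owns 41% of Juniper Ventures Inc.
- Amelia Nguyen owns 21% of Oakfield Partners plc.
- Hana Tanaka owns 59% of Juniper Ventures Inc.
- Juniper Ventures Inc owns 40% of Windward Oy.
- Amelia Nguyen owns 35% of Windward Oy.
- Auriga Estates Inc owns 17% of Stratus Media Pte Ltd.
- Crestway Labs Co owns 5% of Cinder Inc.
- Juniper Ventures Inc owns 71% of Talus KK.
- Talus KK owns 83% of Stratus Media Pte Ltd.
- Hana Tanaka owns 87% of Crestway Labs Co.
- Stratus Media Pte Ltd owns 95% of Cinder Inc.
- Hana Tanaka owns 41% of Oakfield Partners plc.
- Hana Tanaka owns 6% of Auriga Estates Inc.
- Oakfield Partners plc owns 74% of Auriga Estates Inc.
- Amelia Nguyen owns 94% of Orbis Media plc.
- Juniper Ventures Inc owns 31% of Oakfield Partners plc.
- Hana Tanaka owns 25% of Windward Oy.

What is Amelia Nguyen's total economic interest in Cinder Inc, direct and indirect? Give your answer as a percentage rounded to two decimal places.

Amelia reaches Cinder along 3 paths.
Via Juniper → Talus → Stratus: 41% × 71% × 83% × 95% = 22.953235%.
Via Juniper → Oakfield → Auriga → Stratus: 41% × 31% × 74% × 17% × 95% = 1.5189721%.
Via Oakfield → Auriga → Stratus: 21% × 74% × 17% × 95% = 2.50971%.
Total: 22.953235% + 1.5189721% + 2.50971% = 26.9819171%.
Rounded: 26.98%.

26.98%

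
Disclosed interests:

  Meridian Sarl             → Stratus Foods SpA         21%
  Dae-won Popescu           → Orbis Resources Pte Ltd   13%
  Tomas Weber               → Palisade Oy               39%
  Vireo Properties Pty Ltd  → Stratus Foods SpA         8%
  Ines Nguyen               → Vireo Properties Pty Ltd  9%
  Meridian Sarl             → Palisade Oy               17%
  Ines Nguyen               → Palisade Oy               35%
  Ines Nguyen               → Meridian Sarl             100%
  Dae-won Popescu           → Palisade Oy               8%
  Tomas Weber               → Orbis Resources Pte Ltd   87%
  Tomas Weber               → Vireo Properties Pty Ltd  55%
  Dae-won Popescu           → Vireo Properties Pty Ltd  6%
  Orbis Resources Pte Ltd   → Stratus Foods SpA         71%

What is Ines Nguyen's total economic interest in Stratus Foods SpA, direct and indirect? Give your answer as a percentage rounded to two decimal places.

21.72%

Ines reaches Stratus along 2 paths.
Via Meridian: 100% × 21% = 21%.
Via Vireo: 9% × 8% = 0.72%.
Total: 21% + 0.72% = 21.72%.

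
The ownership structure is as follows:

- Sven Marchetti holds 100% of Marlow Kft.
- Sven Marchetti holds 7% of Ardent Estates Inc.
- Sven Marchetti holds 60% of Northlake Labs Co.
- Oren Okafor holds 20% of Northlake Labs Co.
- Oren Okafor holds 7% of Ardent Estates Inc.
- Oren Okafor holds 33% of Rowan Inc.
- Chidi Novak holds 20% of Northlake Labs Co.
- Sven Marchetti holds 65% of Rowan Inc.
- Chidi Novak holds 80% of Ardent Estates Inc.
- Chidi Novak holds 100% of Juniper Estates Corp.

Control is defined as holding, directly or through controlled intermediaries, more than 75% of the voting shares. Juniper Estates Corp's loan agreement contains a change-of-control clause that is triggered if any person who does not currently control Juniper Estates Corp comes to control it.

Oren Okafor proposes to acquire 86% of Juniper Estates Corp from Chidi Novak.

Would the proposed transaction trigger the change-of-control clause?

Yes

The purchase adds only to Oren's holdings (Chidi's stake shrinks), so Oren is the only person who could newly come to control Juniper.
Oren's largest direct stake is 33% in Rowan, which does not meet the threshold, so Oren controls no company.
Neither Oren nor any entity Oren controls holds any voting interest in Juniper.
So before the transaction, Oren does not control Juniper.
After the purchase, Oren holds 86% of Juniper directly, and Chidi's stake falls to 14%.
Oren holds 86% of Juniper, so Oren controls Juniper.
Oren did not control Juniper before and does after, so the clause is triggered.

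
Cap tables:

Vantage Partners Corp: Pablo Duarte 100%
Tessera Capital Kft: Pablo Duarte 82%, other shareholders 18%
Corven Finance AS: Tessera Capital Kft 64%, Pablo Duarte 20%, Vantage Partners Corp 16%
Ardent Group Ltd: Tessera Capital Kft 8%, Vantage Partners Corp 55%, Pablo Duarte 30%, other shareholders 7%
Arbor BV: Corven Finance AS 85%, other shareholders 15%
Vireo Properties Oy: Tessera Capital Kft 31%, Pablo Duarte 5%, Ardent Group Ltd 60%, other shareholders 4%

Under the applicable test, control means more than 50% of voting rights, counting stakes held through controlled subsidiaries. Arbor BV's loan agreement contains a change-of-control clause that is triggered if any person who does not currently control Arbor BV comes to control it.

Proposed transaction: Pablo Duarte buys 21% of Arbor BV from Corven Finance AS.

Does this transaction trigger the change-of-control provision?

No

The purchase adds only to Pablo's holdings (Corven's stake shrinks), so Pablo is the only person who could newly come to control Arbor.
Pablo holds 82% of Tessera, so Pablo controls Tessera.
Pablo holds 100% of Vantage, so Pablo controls Vantage.
Tessera and Pablo and Vantage together hold 64% + 20% + 16% = 100% of Corven, so Pablo controls Corven.
Corven holds 85% of Arbor, so Pablo controls Arbor.
So Pablo already controls Arbor before the transaction.
After the purchase, Pablo holds 21% of Arbor directly, and Corven's stake falls to 64%.
Pablo controlled Arbor already, so this is not a new person acquiring control; every other person's position is unchanged or reduced.
No new person acquires control, so the clause is not triggered.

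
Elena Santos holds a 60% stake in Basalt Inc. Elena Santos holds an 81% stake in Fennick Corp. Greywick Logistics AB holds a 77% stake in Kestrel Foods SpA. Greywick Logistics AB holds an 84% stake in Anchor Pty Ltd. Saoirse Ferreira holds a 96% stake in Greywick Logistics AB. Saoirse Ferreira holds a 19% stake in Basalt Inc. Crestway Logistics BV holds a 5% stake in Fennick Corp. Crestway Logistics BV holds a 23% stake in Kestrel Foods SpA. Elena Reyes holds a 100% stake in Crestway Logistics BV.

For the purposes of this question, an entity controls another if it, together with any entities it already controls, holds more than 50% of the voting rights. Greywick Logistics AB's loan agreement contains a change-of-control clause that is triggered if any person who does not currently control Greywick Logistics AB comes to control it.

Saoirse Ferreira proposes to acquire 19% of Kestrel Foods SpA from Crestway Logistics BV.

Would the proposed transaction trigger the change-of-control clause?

The purchase adds only to Saoirse's holdings (Crestway's stake shrinks), so Saoirse is the only person who could newly come to control Greywick.
Saoirse holds 96% of Greywick, so Saoirse controls Greywick.
So Saoirse already controls Greywick before the transaction.
After the purchase, Saoirse holds 19% of Kestrel directly, and Crestway's stake falls to 4%.
Saoirse controlled Greywick already, so this is not a new person acquiring control; every other person's position is unchanged or reduced.
No new person acquires control, so the clause is not triggered.

No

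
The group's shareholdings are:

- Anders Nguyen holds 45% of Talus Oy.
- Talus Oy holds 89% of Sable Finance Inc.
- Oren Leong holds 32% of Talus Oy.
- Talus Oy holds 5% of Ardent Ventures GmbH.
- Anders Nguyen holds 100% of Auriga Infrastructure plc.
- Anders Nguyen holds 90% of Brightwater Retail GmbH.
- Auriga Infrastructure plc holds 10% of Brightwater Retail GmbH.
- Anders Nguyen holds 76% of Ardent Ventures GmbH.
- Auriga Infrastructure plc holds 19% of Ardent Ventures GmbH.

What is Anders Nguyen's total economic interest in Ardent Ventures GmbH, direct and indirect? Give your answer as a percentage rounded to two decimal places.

97.25%

Anders reaches Ardent along 3 paths.
Via Auriga: 100% × 19% = 19%.
Via Talus: 45% × 5% = 2.25%.
Direct stake: 76% = 76%.
Total: 19% + 2.25% + 76% = 97.25%.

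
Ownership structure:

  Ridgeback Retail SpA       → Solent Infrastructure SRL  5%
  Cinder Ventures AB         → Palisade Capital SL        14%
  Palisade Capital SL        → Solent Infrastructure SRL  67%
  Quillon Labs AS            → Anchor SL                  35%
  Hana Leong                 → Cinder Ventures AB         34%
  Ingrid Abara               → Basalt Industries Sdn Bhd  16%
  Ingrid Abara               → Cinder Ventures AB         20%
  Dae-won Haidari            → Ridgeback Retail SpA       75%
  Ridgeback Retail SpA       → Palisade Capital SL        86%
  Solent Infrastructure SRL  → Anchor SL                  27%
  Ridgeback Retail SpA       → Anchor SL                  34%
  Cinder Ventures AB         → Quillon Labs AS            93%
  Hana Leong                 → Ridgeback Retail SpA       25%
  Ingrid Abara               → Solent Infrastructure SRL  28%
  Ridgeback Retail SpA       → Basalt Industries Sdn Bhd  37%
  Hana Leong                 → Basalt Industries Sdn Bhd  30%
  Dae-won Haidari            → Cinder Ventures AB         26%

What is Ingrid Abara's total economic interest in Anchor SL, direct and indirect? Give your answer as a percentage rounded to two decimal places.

14.58%

Ingrid reaches Anchor along 3 paths.
Via Solent: 28% × 27% = 7.56%.
Via Cinder → Palisade → Solent: 20% × 14% × 67% × 27% = 0.50652%.
Via Cinder → Quillon: 20% × 93% × 35% = 6.51%.
Total: 7.56% + 0.50652% + 6.51% = 14.57652%.
Rounded: 14.58%.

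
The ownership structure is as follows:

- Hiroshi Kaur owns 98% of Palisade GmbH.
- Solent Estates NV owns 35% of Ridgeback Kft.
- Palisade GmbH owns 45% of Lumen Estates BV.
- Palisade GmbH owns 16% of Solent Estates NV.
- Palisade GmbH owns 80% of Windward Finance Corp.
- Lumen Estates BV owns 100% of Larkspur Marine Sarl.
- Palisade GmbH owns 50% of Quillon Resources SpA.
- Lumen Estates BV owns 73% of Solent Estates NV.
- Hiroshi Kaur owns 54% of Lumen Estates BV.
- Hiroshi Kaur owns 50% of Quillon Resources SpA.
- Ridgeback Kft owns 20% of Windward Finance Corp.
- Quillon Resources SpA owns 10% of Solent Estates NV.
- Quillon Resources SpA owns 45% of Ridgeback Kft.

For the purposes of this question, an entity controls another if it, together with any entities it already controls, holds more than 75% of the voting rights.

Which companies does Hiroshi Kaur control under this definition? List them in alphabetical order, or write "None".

Hiroshi holds 98% of Palisade, so Hiroshi controls Palisade.
Palisade and Hiroshi together hold 50% + 50% = 100% of Quillon, so Hiroshi controls Quillon.
Palisade and Hiroshi together hold 45% + 54% = 99% of Lumen, so Hiroshi controls Lumen.
Palisade and Quillon and Lumen together hold 16% + 10% + 73% = 99% of Solent, so Hiroshi controls Solent.
Lumen holds 100% of Larkspur, so Hiroshi controls Larkspur.
Quillon and Solent together hold 45% + 35% = 80% of Ridgeback, so Hiroshi controls Ridgeback.
Palisade and Ridgeback together hold 80% + 20% = 100% of Windward, so Hiroshi controls Windward.

Larkspur Marine Sarl, Lumen Estates BV, Palisade GmbH, Quillon Resources SpA, Ridgeback Kft, Solent Estates NV, Windward Finance Corp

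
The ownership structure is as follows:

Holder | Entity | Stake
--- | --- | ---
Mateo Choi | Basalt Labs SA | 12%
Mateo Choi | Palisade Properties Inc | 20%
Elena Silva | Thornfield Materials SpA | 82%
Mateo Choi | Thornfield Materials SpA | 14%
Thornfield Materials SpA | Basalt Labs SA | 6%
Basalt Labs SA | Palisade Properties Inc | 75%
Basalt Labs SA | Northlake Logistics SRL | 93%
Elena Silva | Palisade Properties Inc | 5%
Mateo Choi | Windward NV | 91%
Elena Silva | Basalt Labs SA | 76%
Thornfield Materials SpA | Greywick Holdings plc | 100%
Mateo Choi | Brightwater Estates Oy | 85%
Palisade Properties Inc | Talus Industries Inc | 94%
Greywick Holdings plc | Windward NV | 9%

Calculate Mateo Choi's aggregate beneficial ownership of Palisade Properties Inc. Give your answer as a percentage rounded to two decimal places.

29.63%

Mateo reaches Palisade along 3 paths.
Via Basalt: 12% × 75% = 9%.
Via Thornfield → Basalt: 14% × 6% × 75% = 0.63%.
Direct stake: 20% = 20%.
Total: 9% + 0.63% + 20% = 29.63%.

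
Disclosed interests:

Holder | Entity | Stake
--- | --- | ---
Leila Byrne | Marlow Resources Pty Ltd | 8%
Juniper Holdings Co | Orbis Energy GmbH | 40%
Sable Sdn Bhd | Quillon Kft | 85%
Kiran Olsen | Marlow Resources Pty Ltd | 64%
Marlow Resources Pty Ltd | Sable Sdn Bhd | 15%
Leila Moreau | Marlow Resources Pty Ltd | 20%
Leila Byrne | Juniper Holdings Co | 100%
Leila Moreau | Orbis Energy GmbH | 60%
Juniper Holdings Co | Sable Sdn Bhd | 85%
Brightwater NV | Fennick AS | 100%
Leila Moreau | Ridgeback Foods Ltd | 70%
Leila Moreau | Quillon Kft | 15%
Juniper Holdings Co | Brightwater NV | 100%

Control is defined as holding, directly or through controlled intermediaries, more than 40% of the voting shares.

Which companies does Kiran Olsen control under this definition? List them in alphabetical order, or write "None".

Kiran holds 64% of Marlow, so Kiran controls Marlow.
No other company's threshold is met.

Marlow Resources Pty Ltd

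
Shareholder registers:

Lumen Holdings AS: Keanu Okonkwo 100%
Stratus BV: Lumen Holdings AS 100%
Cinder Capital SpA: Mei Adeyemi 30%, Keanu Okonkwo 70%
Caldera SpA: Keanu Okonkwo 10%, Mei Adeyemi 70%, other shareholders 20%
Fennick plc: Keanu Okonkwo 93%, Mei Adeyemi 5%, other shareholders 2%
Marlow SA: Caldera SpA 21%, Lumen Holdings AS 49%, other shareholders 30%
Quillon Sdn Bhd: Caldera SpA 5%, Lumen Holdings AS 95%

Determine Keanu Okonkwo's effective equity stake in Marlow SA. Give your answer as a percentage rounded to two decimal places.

Keanu reaches Marlow along 2 paths.
Via Caldera: 10% × 21% = 2.1%.
Via Lumen: 100% × 49% = 49%.
Total: 2.1% + 49% = 51.1%.
Rounded: 51.10%.

51.10%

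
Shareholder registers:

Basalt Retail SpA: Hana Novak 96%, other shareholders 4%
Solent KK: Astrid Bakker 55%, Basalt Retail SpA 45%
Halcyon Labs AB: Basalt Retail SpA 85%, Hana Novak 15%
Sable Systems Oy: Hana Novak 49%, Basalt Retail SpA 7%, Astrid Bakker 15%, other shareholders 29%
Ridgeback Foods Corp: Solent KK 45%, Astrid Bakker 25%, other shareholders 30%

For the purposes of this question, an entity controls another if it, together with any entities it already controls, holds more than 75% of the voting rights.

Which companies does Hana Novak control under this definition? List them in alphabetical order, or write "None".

Basalt Retail SpA, Halcyon Labs AB

Hana holds 96% of Basalt, so Hana controls Basalt.
Basalt and Hana together hold 85% + 15% = 100% of Halcyon, so Hana controls Halcyon.
No other company's threshold is met.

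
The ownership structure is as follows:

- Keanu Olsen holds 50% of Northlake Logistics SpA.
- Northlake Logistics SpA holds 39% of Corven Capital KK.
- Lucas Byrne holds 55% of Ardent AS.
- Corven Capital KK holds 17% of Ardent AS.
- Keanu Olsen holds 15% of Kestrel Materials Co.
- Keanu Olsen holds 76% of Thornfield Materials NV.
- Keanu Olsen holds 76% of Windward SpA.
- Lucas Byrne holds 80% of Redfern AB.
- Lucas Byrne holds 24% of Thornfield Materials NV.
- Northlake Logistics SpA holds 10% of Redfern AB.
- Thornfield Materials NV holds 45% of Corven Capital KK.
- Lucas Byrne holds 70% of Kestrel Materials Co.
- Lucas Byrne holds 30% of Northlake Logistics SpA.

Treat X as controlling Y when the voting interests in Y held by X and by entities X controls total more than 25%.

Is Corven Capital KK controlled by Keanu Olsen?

Keanu holds 76% of Thornfield, so Keanu controls Thornfield.
Keanu holds 50% of Northlake, so Keanu controls Northlake.
Thornfield and Northlake together hold 45% + 39% = 84% of Corven, so Keanu controls Corven.

Yes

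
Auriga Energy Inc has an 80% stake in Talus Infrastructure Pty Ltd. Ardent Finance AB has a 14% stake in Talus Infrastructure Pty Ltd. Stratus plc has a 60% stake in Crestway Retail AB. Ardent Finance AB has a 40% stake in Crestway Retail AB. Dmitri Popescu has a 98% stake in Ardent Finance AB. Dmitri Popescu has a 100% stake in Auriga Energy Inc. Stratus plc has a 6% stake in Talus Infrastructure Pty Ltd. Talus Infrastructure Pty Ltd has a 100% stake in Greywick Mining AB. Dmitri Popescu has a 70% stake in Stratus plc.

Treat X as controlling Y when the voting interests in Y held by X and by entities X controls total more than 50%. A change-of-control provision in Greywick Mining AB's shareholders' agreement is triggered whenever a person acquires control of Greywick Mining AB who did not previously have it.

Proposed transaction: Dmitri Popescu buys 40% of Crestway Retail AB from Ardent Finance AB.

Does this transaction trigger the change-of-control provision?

The purchase adds only to Dmitri's holdings (Ardent's stake shrinks), so Dmitri is the only person who could newly come to control Greywick.
Dmitri holds 98% of Ardent, so Dmitri controls Ardent.
Dmitri holds 70% of Stratus, so Dmitri controls Stratus.
Dmitri holds 100% of Auriga, so Dmitri controls Auriga.
Ardent and Auriga and Stratus together hold 14% + 80% + 6% = 100% of Talus, so Dmitri controls Talus.
Talus holds 100% of Greywick, so Dmitri controls Greywick.
So Dmitri already controls Greywick before the transaction.
After the purchase, Dmitri holds 40% of Crestway directly, and Ardent's stake falls to 0%.
Dmitri controlled Greywick already, so this is not a new person acquiring control; every other person's position is unchanged or reduced.
No new person acquires control, so the clause is not triggered.

No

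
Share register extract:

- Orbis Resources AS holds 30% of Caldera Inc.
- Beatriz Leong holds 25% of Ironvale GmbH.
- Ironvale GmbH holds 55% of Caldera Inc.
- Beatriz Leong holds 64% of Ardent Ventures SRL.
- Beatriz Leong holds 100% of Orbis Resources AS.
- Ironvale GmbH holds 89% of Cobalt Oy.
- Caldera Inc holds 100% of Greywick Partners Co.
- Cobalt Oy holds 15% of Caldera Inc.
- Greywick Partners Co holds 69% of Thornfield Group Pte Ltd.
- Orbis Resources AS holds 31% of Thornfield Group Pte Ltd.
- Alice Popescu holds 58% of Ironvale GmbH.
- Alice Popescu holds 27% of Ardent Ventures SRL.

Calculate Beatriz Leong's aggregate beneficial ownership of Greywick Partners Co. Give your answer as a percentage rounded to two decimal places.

Beatriz reaches Greywick along 3 paths.
Via Ironvale → Caldera: 25% × 55% × 100% = 13.75%.
Via Orbis → Caldera: 100% × 30% × 100% = 30%.
Via Ironvale → Cobalt → Caldera: 25% × 89% × 15% × 100% = 3.3375%.
Total: 13.75% + 30% + 3.3375% = 47.0875%.
Rounded: 47.09%.

47.09%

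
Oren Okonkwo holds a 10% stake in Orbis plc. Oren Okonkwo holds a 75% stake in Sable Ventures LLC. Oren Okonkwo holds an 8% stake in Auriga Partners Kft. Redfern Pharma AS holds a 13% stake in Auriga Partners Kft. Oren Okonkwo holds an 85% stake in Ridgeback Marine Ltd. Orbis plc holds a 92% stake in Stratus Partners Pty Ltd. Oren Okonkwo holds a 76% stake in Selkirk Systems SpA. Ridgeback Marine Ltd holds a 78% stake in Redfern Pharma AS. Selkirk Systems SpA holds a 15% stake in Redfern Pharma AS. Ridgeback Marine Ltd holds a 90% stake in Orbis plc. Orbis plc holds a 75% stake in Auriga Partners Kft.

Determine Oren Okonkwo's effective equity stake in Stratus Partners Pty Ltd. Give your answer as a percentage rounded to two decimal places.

Oren reaches Stratus along 2 paths.
Via Orbis: 10% × 92% = 9.2%.
Via Ridgeback → Orbis: 85% × 90% × 92% = 70.38%.
Total: 9.2% + 70.38% = 79.58%.

79.58%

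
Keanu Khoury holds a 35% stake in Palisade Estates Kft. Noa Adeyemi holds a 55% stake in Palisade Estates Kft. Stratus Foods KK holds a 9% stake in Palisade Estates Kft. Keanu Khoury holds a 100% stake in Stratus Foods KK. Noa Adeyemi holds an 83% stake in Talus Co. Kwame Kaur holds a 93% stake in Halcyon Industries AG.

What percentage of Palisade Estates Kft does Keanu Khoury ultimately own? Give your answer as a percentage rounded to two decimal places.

44.00%

Keanu reaches Palisade along 2 paths.
Via Stratus: 100% × 9% = 9%.
Direct stake: 35% = 35%.
Total: 9% + 35% = 44%.
Rounded: 44.00%.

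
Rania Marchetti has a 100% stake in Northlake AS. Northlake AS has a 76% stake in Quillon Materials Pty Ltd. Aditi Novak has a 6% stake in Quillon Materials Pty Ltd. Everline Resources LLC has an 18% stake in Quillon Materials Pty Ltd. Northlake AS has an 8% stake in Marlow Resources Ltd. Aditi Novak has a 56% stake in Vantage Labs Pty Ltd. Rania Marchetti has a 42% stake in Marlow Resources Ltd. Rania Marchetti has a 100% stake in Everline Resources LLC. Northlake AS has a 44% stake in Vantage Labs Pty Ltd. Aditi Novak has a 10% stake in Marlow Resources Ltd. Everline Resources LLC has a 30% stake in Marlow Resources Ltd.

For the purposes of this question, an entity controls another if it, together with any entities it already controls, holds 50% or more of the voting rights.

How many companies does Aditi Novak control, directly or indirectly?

1

Aditi holds 56% of Vantage, so Aditi controls Vantage.
No other company's threshold is met.
Aditi controls 1 company.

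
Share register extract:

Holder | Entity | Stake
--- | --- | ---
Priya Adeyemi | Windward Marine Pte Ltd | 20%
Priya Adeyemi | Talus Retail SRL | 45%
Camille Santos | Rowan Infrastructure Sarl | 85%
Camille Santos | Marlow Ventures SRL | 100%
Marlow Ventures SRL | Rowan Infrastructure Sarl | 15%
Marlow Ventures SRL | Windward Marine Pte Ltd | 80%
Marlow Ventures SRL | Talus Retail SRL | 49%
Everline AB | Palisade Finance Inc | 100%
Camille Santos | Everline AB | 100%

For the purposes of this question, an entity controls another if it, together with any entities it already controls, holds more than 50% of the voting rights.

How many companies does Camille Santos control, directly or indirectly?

Camille holds 100% of Marlow, so Camille controls Marlow.
Camille and Marlow together hold 85% + 15% = 100% of Rowan, so Camille controls Rowan.
Camille holds 100% of Everline, so Camille controls Everline.
Everline holds 100% of Palisade, so Camille controls Palisade.
Marlow holds 80% of Windward, so Camille controls Windward.
No other company's threshold is met.
Camille controls 5 companies.

5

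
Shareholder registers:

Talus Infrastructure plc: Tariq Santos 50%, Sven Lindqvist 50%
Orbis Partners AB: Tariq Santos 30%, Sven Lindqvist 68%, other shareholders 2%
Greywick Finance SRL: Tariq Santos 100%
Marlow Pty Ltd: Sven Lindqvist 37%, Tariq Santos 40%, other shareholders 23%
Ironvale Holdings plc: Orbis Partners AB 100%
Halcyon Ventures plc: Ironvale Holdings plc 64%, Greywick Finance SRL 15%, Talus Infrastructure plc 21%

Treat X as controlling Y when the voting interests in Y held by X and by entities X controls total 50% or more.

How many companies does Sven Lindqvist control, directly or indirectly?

4

Sven holds 50% of Talus, so Sven controls Talus.
Sven holds 68% of Orbis, so Sven controls Orbis.
Orbis holds 100% of Ironvale, so Sven controls Ironvale.
Ironvale and Talus together hold 64% + 21% = 85% of Halcyon, so Sven controls Halcyon.
No other company's threshold is met.
Sven controls 4 companies.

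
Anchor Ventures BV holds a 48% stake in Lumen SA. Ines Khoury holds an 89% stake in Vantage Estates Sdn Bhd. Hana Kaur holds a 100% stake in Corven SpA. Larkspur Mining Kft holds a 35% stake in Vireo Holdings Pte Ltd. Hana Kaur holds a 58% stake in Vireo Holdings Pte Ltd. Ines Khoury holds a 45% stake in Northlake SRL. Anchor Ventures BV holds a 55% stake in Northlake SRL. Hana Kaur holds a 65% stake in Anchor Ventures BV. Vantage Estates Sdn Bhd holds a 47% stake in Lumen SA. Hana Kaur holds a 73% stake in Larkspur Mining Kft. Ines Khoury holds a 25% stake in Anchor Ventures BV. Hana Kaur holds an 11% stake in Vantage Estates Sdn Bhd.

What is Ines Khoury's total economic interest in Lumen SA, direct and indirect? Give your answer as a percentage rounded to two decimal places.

53.83%

Ines reaches Lumen along 2 paths.
Via Anchor: 25% × 48% = 12%.
Via Vantage: 89% × 47% = 41.83%.
Total: 12% + 41.83% = 53.83%.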